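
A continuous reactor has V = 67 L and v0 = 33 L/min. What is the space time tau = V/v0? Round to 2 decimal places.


tau = V / v0
tau = 67 / 33
tau = 2.03 min


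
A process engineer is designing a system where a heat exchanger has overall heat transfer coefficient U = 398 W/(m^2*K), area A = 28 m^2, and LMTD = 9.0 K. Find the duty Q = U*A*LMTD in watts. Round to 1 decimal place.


Q = U * A * LMTD
Q = 398 * 28 * 9.0
Q = 100296.0 W


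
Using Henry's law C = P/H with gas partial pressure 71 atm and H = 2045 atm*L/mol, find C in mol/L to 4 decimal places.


C = P / H
C = 71 / 2045
C = 0.0347 mol/L


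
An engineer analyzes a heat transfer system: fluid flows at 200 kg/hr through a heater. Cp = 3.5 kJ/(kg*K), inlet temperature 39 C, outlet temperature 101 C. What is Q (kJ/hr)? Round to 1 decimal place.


Q = m_dot * Cp * (T2 - T1)
Q = 200 * 3.5 * (101 - 39)
Q = 200 * 3.5 * 62
Q = 43400.0 kJ/hr


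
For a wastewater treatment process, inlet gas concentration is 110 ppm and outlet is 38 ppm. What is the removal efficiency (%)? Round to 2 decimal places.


Efficiency = (G_in - G_out) / G_in * 100%
Efficiency = (110 - 38) / 110 * 100
Efficiency = 72 / 110 * 100
Efficiency = 65.45%


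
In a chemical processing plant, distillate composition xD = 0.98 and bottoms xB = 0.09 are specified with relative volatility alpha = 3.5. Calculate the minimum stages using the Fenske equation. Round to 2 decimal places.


N_min = ln((xD*(1-xB))/(xB*(1-xD))) / ln(alpha)
Numerator inside ln: 0.8918 / 0.0018 = 495.444444
ln(495.444444) = 6.205455
ln(alpha) = ln(3.5) = 1.252763
N_min = 6.205455 / 1.252763 = 4.95


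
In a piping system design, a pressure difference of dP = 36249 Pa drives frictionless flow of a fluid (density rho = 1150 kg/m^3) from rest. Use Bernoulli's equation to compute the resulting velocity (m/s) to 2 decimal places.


v = sqrt(2*dP/rho)
v = sqrt(2*36249/1150)
v = sqrt(63.041739)
v = 7.94 m/s


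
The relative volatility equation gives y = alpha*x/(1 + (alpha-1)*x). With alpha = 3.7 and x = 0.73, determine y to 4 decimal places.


y = alpha*x / (1 + (alpha-1)*x)
y = 3.7*0.73 / (1 + (3.7-1)*0.73)
y = 2.701 / (1 + 1.971)
y = 2.701 / 2.971
y = 0.9091


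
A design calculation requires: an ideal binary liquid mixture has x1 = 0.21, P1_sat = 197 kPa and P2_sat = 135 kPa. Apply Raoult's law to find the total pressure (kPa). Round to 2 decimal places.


P = x1*P1_sat + x2*P2_sat
x2 = 1 - x1 = 1 - 0.21 = 0.79
P = 0.21*197 + 0.79*135
P = 41.37 + 106.65
P = 148.02 kPa


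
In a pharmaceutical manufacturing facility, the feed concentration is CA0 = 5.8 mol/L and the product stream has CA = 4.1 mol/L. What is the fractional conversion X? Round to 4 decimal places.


X = (CA0 - CA) / CA0
X = (5.8 - 4.1) / 5.8
X = 1.7 / 5.8
X = 0.2931


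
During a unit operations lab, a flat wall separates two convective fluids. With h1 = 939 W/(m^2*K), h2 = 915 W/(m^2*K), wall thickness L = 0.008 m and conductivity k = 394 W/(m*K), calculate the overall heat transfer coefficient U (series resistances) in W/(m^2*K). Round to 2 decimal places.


1/U = 1/h1 + L/k + 1/h2
1/U = 1/939 + 0.008/394 + 1/915
1/U = 0.0010649627 + 2.03046e-05 + 0.0010928962
1/U = 0.0021781635
U = 459.10 W/(m^2*K)


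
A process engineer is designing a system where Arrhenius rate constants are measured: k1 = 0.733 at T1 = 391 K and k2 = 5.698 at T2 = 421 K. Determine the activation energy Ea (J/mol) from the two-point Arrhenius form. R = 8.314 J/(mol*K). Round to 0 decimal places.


Ea = R * ln(k2/k1) / (1/T1 - 1/T2)
ln(k2/k1) = ln(5.698/0.733) = 2.0507248
1/T1 - 1/T2 = 1/391 - 1/421 = 0.000182247845
Ea = 8.314 * 2.0507248 / 0.000182247845
Ea = 93552 J/mol


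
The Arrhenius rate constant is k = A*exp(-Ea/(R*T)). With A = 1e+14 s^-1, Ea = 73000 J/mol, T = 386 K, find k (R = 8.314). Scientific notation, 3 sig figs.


k = A * exp(-Ea/(R*T))
k = 1e+14 * exp(-73000 / (8.314 * 386))
k = 1e+14 * exp(-22.747074)
k = 1.32e+04


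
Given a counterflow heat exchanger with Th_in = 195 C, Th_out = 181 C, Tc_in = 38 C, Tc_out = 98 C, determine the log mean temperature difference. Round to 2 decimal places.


dT1 = Th_in - Tc_out = 195 - 98 = 97
dT2 = Th_out - Tc_in = 181 - 38 = 143
LMTD = (dT1 - dT2) / ln(dT1/dT2)
LMTD = (97 - 143) / ln(97/143)
LMTD = 118.52 K


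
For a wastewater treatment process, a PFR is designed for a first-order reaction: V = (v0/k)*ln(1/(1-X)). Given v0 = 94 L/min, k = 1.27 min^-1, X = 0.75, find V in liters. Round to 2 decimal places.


V = (v0/k) * ln(1/(1-X))
V = (94/1.27) * ln(1/(1-0.75))
V = 74.015748 * ln(4.0)
V = 74.015748 * 1.386294
V = 102.61 L


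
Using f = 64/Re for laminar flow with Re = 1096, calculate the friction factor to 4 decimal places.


f = 64 / Re
f = 64 / 1096
f = 0.0584


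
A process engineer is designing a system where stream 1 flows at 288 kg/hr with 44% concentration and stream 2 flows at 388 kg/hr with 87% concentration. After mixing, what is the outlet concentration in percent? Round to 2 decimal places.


Mass balance on solute: F1*x1 + F2*x2 = F3*x3
F3 = F1 + F2 = 288 + 388 = 676 kg/hr
x3 = (F1*x1 + F2*x2)/F3
x3 = (288*0.44 + 388*0.87) / 676
x3 = 68.68%


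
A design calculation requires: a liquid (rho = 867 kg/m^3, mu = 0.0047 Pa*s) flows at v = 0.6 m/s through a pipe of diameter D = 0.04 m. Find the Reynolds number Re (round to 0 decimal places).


Re = rho * v * D / mu
Re = 867 * 0.6 * 0.04 / 0.0047
Re = 20.808 / 0.0047
Re = 4427


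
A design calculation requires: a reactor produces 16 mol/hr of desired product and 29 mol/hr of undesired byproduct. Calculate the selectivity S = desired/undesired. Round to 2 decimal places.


S = desired product rate / undesired product rate
S = 16 / 29
S = 0.55


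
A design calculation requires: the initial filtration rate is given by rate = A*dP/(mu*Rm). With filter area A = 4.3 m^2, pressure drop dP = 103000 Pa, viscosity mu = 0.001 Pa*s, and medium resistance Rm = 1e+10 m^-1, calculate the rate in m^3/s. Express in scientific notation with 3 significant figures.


rate = A * dP / (mu * Rm)
rate = 4.3 * 103000 / (0.001 * 1e+10)
rate = 442900.0 / 1.000e+07
rate = 4.43e-02 m^3/s


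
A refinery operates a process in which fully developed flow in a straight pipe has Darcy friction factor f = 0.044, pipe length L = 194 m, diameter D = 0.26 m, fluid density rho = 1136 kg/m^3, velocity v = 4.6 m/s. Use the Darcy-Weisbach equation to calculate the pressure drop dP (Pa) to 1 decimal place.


dP = f * (L/D) * (rho*v^2/2)
dP = 0.044 * (194/0.26) * (1136*4.6^2/2)
L/D = 746.15384615
rho*v^2/2 = 1136*21.16/2 = 12018.88
dP = 0.044 * 746.15384615 * 12018.88
dP = 394589.1 Pa


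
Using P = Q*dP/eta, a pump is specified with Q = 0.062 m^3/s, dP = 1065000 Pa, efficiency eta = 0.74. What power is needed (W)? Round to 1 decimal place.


P = Q * dP / eta
P = 0.062 * 1065000 / 0.74
P = 66030.0 / 0.74
P = 89229.7 W


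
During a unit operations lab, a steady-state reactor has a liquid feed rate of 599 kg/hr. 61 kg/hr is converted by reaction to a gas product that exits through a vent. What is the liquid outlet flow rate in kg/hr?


Steady-state mass balance on the main outlet: F_out = F_in - F_removed
F_out = 599 - 61
F_out = 538 kg/hr


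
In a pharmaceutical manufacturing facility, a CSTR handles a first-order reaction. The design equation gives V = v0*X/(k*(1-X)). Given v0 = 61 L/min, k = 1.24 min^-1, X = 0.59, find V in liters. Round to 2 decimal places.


V = v0 * X / (k * (1 - X))
V = 61 * 0.59 / (1.24 * (1 - 0.59))
V = 35.99 / (1.24 * 0.41)
V = 35.99 / 0.5084
V = 70.79 L


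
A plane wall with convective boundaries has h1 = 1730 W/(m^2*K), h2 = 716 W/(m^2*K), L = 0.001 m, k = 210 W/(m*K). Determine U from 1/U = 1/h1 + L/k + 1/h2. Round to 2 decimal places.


1/U = 1/h1 + L/k + 1/h2
1/U = 1/1730 + 0.001/210 + 1/716
1/U = 0.0005780347 + 4.7619e-06 + 0.001396648
1/U = 0.0019794446
U = 505.19 W/(m^2*K)


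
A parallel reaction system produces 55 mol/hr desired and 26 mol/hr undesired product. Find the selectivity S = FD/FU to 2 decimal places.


S = desired product rate / undesired product rate
S = 55 / 26
S = 2.12


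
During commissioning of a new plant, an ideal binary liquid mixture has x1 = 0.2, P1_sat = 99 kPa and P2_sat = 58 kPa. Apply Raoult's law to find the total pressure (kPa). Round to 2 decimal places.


P = x1*P1_sat + x2*P2_sat
x2 = 1 - x1 = 1 - 0.2 = 0.8
P = 0.2*99 + 0.8*58
P = 19.8 + 46.4
P = 66.20 kPa


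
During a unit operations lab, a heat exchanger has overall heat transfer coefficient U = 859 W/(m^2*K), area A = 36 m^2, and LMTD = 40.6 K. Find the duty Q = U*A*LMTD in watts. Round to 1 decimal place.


Q = U * A * LMTD
Q = 859 * 36 * 40.6
Q = 1255514.4 W


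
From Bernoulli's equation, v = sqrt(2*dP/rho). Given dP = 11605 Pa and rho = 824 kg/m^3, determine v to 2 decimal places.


v = sqrt(2*dP/rho)
v = sqrt(2*11605/824)
v = sqrt(28.167476)
v = 5.31 m/s


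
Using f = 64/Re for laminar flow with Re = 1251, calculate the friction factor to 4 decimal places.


f = 64 / Re
f = 64 / 1251
f = 0.0512


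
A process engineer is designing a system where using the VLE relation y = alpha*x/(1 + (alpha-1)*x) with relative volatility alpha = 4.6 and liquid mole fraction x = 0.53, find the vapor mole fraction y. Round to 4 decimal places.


y = alpha*x / (1 + (alpha-1)*x)
y = 4.6*0.53 / (1 + (4.6-1)*0.53)
y = 2.438 / (1 + 1.908)
y = 2.438 / 2.908
y = 0.8384


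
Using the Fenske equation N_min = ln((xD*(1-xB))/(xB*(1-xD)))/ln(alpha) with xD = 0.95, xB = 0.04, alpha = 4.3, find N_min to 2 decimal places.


N_min = ln((xD*(1-xB))/(xB*(1-xD))) / ln(alpha)
Numerator inside ln: 0.912 / 0.002 = 456.0
ln(456.0) = 6.122493
ln(alpha) = ln(4.3) = 1.458615
N_min = 6.122493 / 1.458615 = 4.20


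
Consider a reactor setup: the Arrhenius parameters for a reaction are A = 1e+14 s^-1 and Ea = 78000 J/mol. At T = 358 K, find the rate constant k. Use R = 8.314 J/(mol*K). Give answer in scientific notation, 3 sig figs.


k = A * exp(-Ea/(R*T))
k = 1e+14 * exp(-78000 / (8.314 * 358))
k = 1e+14 * exp(-26.206049)
k = 4.16e+02


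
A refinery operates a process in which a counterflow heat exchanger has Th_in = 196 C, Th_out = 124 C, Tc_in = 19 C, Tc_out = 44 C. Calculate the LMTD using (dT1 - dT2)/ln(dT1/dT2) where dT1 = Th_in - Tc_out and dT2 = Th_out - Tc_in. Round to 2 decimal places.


dT1 = Th_in - Tc_out = 196 - 44 = 152
dT2 = Th_out - Tc_in = 124 - 19 = 105
LMTD = (dT1 - dT2) / ln(dT1/dT2)
LMTD = (152 - 105) / ln(152/105)
LMTD = 127.05 K


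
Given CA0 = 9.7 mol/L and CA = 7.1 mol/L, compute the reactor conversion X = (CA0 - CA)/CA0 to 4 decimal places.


X = (CA0 - CA) / CA0
X = (9.7 - 7.1) / 9.7
X = 2.6 / 9.7
X = 0.2680


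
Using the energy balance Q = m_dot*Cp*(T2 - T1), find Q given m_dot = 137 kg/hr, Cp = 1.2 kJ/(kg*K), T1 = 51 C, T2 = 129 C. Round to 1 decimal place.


Q = m_dot * Cp * (T2 - T1)
Q = 137 * 1.2 * (129 - 51)
Q = 137 * 1.2 * 78
Q = 12823.2 kJ/hr


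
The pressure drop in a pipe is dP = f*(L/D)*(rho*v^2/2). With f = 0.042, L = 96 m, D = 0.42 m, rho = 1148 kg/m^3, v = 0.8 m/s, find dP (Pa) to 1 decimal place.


dP = f * (L/D) * (rho*v^2/2)
dP = 0.042 * (96/0.42) * (1148*0.8^2/2)
L/D = 228.57142857
rho*v^2/2 = 1148*0.64/2 = 367.36
dP = 0.042 * 228.57142857 * 367.36
dP = 3526.7 Pa


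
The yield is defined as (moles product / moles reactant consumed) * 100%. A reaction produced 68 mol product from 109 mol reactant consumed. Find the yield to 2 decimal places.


Yield = (moles product / moles consumed) * 100%
Yield = (68 / 109) * 100
Yield = 0.6239 * 100
Yield = 62.39%


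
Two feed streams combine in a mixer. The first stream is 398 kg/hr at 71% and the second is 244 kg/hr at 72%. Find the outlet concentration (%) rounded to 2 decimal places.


Mass balance on solute: F1*x1 + F2*x2 = F3*x3
F3 = F1 + F2 = 398 + 244 = 642 kg/hr
x3 = (F1*x1 + F2*x2)/F3
x3 = (398*0.71 + 244*0.72) / 642
x3 = 71.38%


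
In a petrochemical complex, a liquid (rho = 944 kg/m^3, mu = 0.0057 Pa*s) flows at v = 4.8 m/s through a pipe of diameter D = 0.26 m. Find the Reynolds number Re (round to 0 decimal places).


Re = rho * v * D / mu
Re = 944 * 4.8 * 0.26 / 0.0057
Re = 1178.112 / 0.0057
Re = 206686


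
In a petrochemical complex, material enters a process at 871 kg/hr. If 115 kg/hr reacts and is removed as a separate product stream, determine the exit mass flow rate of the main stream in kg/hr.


Steady-state mass balance on the main outlet: F_out = F_in - F_removed
F_out = 871 - 115
F_out = 756 kg/hr


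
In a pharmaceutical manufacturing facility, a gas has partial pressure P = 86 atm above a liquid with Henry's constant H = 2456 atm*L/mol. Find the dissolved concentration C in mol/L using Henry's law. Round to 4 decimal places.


C = P / H
C = 86 / 2456
C = 0.0350 mol/L


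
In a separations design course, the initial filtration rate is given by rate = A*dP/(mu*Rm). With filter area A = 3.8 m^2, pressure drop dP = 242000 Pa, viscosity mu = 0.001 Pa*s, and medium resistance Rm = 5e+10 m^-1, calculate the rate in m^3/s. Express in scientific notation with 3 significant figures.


rate = A * dP / (mu * Rm)
rate = 3.8 * 242000 / (0.001 * 5e+10)
rate = 919600.0 / 5.000e+07
rate = 1.84e-02 m^3/s


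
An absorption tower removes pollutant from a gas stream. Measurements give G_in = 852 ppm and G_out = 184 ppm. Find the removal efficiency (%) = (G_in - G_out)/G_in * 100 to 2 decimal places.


Efficiency = (G_in - G_out) / G_in * 100%
Efficiency = (852 - 184) / 852 * 100
Efficiency = 668 / 852 * 100
Efficiency = 78.40%


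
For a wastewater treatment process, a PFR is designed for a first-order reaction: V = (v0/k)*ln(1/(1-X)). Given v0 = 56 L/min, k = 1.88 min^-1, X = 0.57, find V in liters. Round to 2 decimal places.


V = (v0/k) * ln(1/(1-X))
V = (56/1.88) * ln(1/(1-0.57))
V = 29.787234 * ln(2.325581)
V = 29.787234 * 0.84397
V = 25.14 L


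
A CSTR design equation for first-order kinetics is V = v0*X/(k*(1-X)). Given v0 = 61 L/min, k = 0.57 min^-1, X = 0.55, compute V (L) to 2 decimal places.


V = v0 * X / (k * (1 - X))
V = 61 * 0.55 / (0.57 * (1 - 0.55))
V = 33.55 / (0.57 * 0.45)
V = 33.55 / 0.2565
V = 130.80 L


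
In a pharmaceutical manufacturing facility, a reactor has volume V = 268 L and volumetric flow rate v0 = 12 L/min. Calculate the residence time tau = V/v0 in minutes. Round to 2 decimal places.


tau = V / v0
tau = 268 / 12
tau = 22.33 min


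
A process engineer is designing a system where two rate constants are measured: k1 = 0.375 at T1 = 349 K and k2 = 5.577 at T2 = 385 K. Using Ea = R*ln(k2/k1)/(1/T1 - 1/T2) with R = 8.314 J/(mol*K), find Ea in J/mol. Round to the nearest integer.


Ea = R * ln(k2/k1) / (1/T1 - 1/T2)
ln(k2/k1) = ln(5.577/0.375) = 2.6994803
1/T1 - 1/T2 = 1/349 - 1/385 = 0.000267926915
Ea = 8.314 * 2.6994803 / 0.000267926915
Ea = 83767 J/mol


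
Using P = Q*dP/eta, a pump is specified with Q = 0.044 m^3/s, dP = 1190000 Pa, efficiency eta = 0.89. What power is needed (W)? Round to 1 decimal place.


P = Q * dP / eta
P = 0.044 * 1190000 / 0.89
P = 52360.0 / 0.89
P = 58831.5 W


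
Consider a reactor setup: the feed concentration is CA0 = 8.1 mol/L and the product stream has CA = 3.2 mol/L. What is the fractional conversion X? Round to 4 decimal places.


X = (CA0 - CA) / CA0
X = (8.1 - 3.2) / 8.1
X = 4.9 / 8.1
X = 0.6049


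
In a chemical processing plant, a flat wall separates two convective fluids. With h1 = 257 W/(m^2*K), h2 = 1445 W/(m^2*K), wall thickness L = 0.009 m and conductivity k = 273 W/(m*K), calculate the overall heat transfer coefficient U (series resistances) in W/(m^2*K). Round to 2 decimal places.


1/U = 1/h1 + L/k + 1/h2
1/U = 1/257 + 0.009/273 + 1/1445
1/U = 0.0038910506 + 3.2967e-05 + 0.0006920415
1/U = 0.0046160591
U = 216.64 W/(m^2*K)


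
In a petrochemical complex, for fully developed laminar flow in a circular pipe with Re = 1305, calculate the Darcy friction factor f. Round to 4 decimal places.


f = 64 / Re
f = 64 / 1305
f = 0.0490


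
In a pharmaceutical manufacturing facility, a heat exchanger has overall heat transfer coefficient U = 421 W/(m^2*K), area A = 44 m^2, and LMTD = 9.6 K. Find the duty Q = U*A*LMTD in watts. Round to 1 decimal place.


Q = U * A * LMTD
Q = 421 * 44 * 9.6
Q = 177830.4 W


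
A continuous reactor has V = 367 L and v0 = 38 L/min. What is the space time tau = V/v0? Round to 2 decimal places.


tau = V / v0
tau = 367 / 38
tau = 9.66 min


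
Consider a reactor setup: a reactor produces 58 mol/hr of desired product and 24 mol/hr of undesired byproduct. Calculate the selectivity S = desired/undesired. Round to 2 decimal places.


S = desired product rate / undesired product rate
S = 58 / 24
S = 2.42


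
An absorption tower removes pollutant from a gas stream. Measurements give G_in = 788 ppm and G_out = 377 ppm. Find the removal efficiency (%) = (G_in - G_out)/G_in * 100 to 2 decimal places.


Efficiency = (G_in - G_out) / G_in * 100%
Efficiency = (788 - 377) / 788 * 100
Efficiency = 411 / 788 * 100
Efficiency = 52.16%


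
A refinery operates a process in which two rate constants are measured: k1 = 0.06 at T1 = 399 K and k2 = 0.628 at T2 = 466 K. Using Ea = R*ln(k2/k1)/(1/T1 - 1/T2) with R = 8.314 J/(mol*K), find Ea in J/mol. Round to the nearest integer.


Ea = R * ln(k2/k1) / (1/T1 - 1/T2)
ln(k2/k1) = ln(0.628/0.06) = 2.3481956
1/T1 - 1/T2 = 1/399 - 1/466 = 0.000360342917
Ea = 8.314 * 2.3481956 / 0.000360342917
Ea = 54179 J/mol


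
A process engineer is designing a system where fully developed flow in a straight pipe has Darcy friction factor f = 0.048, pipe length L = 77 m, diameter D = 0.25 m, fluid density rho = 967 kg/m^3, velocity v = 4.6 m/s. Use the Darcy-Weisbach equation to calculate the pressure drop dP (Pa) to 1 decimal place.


dP = f * (L/D) * (rho*v^2/2)
dP = 0.048 * (77/0.25) * (967*4.6^2/2)
L/D = 308.0
rho*v^2/2 = 967*21.16/2 = 10230.86
dP = 0.048 * 308.0 * 10230.86
dP = 151253.0 Pa


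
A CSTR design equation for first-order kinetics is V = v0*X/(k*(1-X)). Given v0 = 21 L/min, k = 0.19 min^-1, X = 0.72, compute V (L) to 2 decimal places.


V = v0 * X / (k * (1 - X))
V = 21 * 0.72 / (0.19 * (1 - 0.72))
V = 15.12 / (0.19 * 0.28)
V = 15.12 / 0.0532
V = 284.21 L


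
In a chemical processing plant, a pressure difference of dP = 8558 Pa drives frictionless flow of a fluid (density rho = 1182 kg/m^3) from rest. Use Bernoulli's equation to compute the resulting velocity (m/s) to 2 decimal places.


v = sqrt(2*dP/rho)
v = sqrt(2*8558/1182)
v = sqrt(14.480541)
v = 3.81 m/s


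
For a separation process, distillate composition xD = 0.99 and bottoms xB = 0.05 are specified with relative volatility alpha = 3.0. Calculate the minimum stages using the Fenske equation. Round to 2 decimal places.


N_min = ln((xD*(1-xB))/(xB*(1-xD))) / ln(alpha)
Numerator inside ln: 0.9405 / 0.0005 = 1881.0
ln(1881.0) = 7.539559
ln(alpha) = ln(3.0) = 1.098612
N_min = 7.539559 / 1.098612 = 6.86


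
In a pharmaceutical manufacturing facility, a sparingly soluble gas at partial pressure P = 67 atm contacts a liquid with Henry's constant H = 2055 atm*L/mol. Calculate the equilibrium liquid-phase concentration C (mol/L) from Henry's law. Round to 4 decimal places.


C = P / H
C = 67 / 2055
C = 0.0326 mol/L


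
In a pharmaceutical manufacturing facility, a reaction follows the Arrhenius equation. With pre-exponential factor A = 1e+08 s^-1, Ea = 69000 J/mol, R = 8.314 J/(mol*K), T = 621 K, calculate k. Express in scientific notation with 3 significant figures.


k = A * exp(-Ea/(R*T))
k = 1e+08 * exp(-69000 / (8.314 * 621))
k = 1e+08 * exp(-13.364339)
k = 1.57e+02


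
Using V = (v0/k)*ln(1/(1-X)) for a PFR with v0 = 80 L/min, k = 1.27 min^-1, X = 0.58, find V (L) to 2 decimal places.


V = (v0/k) * ln(1/(1-X))
V = (80/1.27) * ln(1/(1-0.58))
V = 62.992126 * ln(2.380952)
V = 62.992126 * 0.8675
V = 54.65 L


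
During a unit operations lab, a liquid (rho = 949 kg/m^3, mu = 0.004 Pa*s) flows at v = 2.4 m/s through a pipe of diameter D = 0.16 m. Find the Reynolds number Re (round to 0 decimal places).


Re = rho * v * D / mu
Re = 949 * 2.4 * 0.16 / 0.004
Re = 364.416 / 0.004
Re = 91104


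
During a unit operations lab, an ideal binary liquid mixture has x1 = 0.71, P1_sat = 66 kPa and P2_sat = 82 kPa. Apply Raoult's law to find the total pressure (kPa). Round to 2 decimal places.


P = x1*P1_sat + x2*P2_sat
x2 = 1 - x1 = 1 - 0.71 = 0.29
P = 0.71*66 + 0.29*82
P = 46.86 + 23.78
P = 70.64 kPa


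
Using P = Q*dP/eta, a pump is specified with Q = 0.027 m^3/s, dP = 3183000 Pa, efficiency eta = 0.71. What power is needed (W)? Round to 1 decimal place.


P = Q * dP / eta
P = 0.027 * 3183000 / 0.71
P = 85941.0 / 0.71
P = 121043.7 W


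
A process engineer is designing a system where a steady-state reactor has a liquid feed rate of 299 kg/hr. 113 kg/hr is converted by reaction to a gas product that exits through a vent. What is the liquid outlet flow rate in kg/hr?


Steady-state mass balance on the main outlet: F_out = F_in - F_removed
F_out = 299 - 113
F_out = 186 kg/hr


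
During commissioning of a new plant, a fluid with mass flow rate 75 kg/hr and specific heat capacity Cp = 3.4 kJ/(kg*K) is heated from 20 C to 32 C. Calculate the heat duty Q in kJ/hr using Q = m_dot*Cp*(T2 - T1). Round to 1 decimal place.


Q = m_dot * Cp * (T2 - T1)
Q = 75 * 3.4 * (32 - 20)
Q = 75 * 3.4 * 12
Q = 3060.0 kJ/hr


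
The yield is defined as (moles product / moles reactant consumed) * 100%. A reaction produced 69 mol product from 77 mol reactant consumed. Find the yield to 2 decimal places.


Yield = (moles product / moles consumed) * 100%
Yield = (69 / 77) * 100
Yield = 0.8961 * 100
Yield = 89.61%


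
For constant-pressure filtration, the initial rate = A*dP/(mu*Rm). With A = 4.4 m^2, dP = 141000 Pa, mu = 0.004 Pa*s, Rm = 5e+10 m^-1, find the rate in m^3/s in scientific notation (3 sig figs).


rate = A * dP / (mu * Rm)
rate = 4.4 * 141000 / (0.004 * 5e+10)
rate = 620400.0 / 2.000e+08
rate = 3.10e-03 m^3/s


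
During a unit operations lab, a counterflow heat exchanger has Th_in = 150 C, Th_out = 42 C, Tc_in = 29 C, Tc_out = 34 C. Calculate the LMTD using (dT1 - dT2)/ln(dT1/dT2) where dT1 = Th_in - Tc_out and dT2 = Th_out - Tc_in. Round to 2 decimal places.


dT1 = Th_in - Tc_out = 150 - 34 = 116
dT2 = Th_out - Tc_in = 42 - 29 = 13
LMTD = (dT1 - dT2) / ln(dT1/dT2)
LMTD = (116 - 13) / ln(116/13)
LMTD = 47.06 K


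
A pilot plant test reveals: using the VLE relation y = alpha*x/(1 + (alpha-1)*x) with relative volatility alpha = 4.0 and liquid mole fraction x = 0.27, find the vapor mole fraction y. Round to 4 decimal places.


y = alpha*x / (1 + (alpha-1)*x)
y = 4.0*0.27 / (1 + (4.0-1)*0.27)
y = 1.08 / (1 + 0.81)
y = 1.08 / 1.81
y = 0.5967


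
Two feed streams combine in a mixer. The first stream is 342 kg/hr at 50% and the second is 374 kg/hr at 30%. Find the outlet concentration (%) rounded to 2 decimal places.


Mass balance on solute: F1*x1 + F2*x2 = F3*x3
F3 = F1 + F2 = 342 + 374 = 716 kg/hr
x3 = (F1*x1 + F2*x2)/F3
x3 = (342*0.5 + 374*0.3) / 716
x3 = 39.55%


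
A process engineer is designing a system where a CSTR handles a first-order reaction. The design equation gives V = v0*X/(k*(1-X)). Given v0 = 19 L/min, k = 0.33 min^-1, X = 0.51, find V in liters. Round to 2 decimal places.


V = v0 * X / (k * (1 - X))
V = 19 * 0.51 / (0.33 * (1 - 0.51))
V = 9.69 / (0.33 * 0.49)
V = 9.69 / 0.1617
V = 59.93 L


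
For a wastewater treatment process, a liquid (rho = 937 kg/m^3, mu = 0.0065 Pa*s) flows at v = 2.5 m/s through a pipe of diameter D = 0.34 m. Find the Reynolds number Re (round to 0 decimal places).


Re = rho * v * D / mu
Re = 937 * 2.5 * 0.34 / 0.0065
Re = 796.45 / 0.0065
Re = 122531


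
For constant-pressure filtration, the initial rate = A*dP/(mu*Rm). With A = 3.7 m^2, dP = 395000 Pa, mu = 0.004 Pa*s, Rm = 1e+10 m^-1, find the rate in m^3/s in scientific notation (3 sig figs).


rate = A * dP / (mu * Rm)
rate = 3.7 * 395000 / (0.004 * 1e+10)
rate = 1461500.0 / 4.000e+07
rate = 3.65e-02 m^3/s


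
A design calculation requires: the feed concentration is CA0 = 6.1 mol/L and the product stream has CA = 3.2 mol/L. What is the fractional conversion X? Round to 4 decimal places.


X = (CA0 - CA) / CA0
X = (6.1 - 3.2) / 6.1
X = 2.9 / 6.1
X = 0.4754


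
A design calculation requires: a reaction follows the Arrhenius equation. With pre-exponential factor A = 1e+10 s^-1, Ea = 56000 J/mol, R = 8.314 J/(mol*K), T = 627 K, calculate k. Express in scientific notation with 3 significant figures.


k = A * exp(-Ea/(R*T))
k = 1e+10 * exp(-56000 / (8.314 * 627))
k = 1e+10 * exp(-10.742626)
k = 2.16e+05


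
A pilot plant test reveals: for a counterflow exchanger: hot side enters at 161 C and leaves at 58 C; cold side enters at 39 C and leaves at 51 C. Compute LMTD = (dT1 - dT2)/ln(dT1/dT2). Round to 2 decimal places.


dT1 = Th_in - Tc_out = 161 - 51 = 110
dT2 = Th_out - Tc_in = 58 - 39 = 19
LMTD = (dT1 - dT2) / ln(dT1/dT2)
LMTD = (110 - 19) / ln(110/19)
LMTD = 51.82 K


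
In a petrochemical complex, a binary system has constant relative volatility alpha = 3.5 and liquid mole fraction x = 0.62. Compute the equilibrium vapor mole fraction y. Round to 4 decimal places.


y = alpha*x / (1 + (alpha-1)*x)
y = 3.5*0.62 / (1 + (3.5-1)*0.62)
y = 2.17 / (1 + 1.55)
y = 2.17 / 2.55
y = 0.8510


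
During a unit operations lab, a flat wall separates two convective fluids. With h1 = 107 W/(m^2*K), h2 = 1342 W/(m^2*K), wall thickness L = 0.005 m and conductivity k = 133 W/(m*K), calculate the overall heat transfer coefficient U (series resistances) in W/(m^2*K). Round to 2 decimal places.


1/U = 1/h1 + L/k + 1/h2
1/U = 1/107 + 0.005/133 + 1/1342
1/U = 0.0093457944 + 3.7594e-05 + 0.0007451565
1/U = 0.0101285449
U = 98.73 W/(m^2*K)


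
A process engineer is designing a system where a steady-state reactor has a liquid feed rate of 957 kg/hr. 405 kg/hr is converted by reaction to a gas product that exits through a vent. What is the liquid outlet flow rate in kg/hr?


Steady-state mass balance on the main outlet: F_out = F_in - F_removed
F_out = 957 - 405
F_out = 552 kg/hr


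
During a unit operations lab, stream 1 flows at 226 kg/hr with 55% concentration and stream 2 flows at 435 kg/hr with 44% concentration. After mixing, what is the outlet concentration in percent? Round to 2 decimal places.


Mass balance on solute: F1*x1 + F2*x2 = F3*x3
F3 = F1 + F2 = 226 + 435 = 661 kg/hr
x3 = (F1*x1 + F2*x2)/F3
x3 = (226*0.55 + 435*0.44) / 661
x3 = 47.76%


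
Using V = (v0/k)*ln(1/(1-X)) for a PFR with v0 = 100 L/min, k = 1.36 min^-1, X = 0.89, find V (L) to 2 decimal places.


V = (v0/k) * ln(1/(1-X))
V = (100/1.36) * ln(1/(1-0.89))
V = 73.529412 * ln(9.090909)
V = 73.529412 * 2.207275
V = 162.30 L


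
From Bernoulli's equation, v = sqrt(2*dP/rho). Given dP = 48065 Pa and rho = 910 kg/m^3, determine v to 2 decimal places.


v = sqrt(2*dP/rho)
v = sqrt(2*48065/910)
v = sqrt(105.637363)
v = 10.28 m/s


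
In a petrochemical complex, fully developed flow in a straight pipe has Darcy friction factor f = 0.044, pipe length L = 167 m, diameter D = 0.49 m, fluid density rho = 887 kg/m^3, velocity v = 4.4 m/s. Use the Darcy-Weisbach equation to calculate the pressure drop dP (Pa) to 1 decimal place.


dP = f * (L/D) * (rho*v^2/2)
dP = 0.044 * (167/0.49) * (887*4.4^2/2)
L/D = 340.81632653
rho*v^2/2 = 887*19.36/2 = 8586.16
dP = 0.044 * 340.81632653 * 8586.16
dP = 128757.4 Pa


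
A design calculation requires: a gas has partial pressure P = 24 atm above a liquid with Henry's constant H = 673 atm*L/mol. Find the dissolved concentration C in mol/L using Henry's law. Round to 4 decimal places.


C = P / H
C = 24 / 673
C = 0.0357 mol/L


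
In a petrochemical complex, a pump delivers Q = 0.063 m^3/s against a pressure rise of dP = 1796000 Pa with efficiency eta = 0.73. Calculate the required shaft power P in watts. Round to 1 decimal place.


P = Q * dP / eta
P = 0.063 * 1796000 / 0.73
P = 113148.0 / 0.73
P = 154997.3 W


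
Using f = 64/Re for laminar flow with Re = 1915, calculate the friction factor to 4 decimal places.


f = 64 / Re
f = 64 / 1915
f = 0.0334


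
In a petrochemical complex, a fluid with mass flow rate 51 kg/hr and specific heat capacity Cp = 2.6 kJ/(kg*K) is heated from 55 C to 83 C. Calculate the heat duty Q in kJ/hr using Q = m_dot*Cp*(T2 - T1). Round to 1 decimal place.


Q = m_dot * Cp * (T2 - T1)
Q = 51 * 2.6 * (83 - 55)
Q = 51 * 2.6 * 28
Q = 3712.8 kJ/hr


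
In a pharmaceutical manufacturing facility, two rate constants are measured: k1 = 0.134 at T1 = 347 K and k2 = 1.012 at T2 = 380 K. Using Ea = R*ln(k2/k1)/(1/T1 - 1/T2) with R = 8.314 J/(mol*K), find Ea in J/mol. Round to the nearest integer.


Ea = R * ln(k2/k1) / (1/T1 - 1/T2)
ln(k2/k1) = ln(1.012/0.134) = 2.021844
1/T1 - 1/T2 = 1/347 - 1/380 = 0.000250265433
Ea = 8.314 * 2.021844 / 0.000250265433
Ea = 67167 J/mol


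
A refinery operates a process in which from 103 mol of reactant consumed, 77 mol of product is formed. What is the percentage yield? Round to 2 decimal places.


Yield = (moles product / moles consumed) * 100%
Yield = (77 / 103) * 100
Yield = 0.7476 * 100
Yield = 74.76%


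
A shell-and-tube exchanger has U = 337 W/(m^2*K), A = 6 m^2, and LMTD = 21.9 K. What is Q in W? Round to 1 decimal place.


Q = U * A * LMTD
Q = 337 * 6 * 21.9
Q = 44281.8 W


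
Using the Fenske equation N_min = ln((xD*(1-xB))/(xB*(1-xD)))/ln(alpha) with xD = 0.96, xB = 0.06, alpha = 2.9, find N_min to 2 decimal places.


N_min = ln((xD*(1-xB))/(xB*(1-xD))) / ln(alpha)
Numerator inside ln: 0.9024 / 0.0024 = 376.0
ln(376.0) = 5.929589
ln(alpha) = ln(2.9) = 1.064711
N_min = 5.929589 / 1.064711 = 5.57


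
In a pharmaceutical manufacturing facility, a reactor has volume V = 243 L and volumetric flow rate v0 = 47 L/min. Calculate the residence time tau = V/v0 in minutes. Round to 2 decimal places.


tau = V / v0
tau = 243 / 47
tau = 5.17 min


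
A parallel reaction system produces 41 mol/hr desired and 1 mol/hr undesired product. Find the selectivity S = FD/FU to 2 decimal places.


S = desired product rate / undesired product rate
S = 41 / 1
S = 41.00


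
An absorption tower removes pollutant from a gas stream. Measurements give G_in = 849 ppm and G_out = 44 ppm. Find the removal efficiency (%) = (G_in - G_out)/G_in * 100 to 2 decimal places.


Efficiency = (G_in - G_out) / G_in * 100%
Efficiency = (849 - 44) / 849 * 100
Efficiency = 805 / 849 * 100
Efficiency = 94.82%


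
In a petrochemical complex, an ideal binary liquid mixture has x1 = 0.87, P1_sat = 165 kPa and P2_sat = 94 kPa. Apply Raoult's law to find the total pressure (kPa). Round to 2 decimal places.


P = x1*P1_sat + x2*P2_sat
x2 = 1 - x1 = 1 - 0.87 = 0.13
P = 0.87*165 + 0.13*94
P = 143.55 + 12.22
P = 155.77 kPa


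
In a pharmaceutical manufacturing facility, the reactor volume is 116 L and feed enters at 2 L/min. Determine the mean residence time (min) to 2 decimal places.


tau = V / v0
tau = 116 / 2
tau = 58.00 min


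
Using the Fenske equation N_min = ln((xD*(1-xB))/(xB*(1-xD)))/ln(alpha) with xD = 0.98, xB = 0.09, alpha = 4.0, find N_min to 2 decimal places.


N_min = ln((xD*(1-xB))/(xB*(1-xD))) / ln(alpha)
Numerator inside ln: 0.8918 / 0.0018 = 495.444444
ln(495.444444) = 6.205455
ln(alpha) = ln(4.0) = 1.386294
N_min = 6.205455 / 1.386294 = 4.48


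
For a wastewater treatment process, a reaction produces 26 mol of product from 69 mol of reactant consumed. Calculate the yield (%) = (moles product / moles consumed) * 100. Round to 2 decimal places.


Yield = (moles product / moles consumed) * 100%
Yield = (26 / 69) * 100
Yield = 0.3768 * 100
Yield = 37.68%


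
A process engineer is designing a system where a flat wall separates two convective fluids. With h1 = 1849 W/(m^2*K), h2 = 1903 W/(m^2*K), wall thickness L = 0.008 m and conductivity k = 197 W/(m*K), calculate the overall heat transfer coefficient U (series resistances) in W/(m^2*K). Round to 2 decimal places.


1/U = 1/h1 + L/k + 1/h2
1/U = 1/1849 + 0.008/197 + 1/1903
1/U = 0.0005408329 + 4.06091e-05 + 0.0005254861
1/U = 0.0011069281
U = 903.40 W/(m^2*K)


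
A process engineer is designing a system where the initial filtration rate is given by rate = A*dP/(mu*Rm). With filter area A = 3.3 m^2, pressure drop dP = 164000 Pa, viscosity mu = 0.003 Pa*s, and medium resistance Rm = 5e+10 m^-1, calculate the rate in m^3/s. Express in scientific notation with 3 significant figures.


rate = A * dP / (mu * Rm)
rate = 3.3 * 164000 / (0.003 * 5e+10)
rate = 541200.0 / 1.500e+08
rate = 3.61e-03 m^3/s


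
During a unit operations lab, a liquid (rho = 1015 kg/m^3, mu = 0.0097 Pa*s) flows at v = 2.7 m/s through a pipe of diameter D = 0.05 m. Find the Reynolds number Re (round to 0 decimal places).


Re = rho * v * D / mu
Re = 1015 * 2.7 * 0.05 / 0.0097
Re = 137.025 / 0.0097
Re = 14126


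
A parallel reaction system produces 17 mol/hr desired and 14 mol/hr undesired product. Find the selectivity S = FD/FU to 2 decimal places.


S = desired product rate / undesired product rate
S = 17 / 14
S = 1.21


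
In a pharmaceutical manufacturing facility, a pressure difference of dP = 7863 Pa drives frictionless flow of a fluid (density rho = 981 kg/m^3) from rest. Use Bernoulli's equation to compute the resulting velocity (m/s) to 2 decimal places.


v = sqrt(2*dP/rho)
v = sqrt(2*7863/981)
v = sqrt(16.030581)
v = 4.00 m/s


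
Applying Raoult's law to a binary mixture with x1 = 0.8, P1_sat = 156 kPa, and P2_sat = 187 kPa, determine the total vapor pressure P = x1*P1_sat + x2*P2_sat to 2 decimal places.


P = x1*P1_sat + x2*P2_sat
x2 = 1 - x1 = 1 - 0.8 = 0.2
P = 0.8*156 + 0.2*187
P = 124.8 + 37.4
P = 162.20 kPa


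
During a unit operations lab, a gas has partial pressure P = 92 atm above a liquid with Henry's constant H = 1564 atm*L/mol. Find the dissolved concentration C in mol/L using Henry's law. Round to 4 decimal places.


C = P / H
C = 92 / 1564
C = 0.0588 mol/L


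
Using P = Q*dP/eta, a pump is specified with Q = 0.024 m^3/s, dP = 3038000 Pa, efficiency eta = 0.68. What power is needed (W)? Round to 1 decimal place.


P = Q * dP / eta
P = 0.024 * 3038000 / 0.68
P = 72912.0 / 0.68
P = 107223.5 W


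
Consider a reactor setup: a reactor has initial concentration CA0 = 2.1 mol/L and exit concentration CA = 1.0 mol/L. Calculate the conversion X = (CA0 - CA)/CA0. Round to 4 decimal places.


X = (CA0 - CA) / CA0
X = (2.1 - 1.0) / 2.1
X = 1.1 / 2.1
X = 0.5238


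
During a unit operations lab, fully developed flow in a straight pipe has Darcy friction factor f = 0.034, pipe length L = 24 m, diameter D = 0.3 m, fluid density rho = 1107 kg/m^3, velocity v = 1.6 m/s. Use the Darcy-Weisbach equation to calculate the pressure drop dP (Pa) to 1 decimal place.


dP = f * (L/D) * (rho*v^2/2)
dP = 0.034 * (24/0.3) * (1107*1.6^2/2)
L/D = 80.0
rho*v^2/2 = 1107*2.56/2 = 1416.96
dP = 0.034 * 80.0 * 1416.96
dP = 3854.1 Pa


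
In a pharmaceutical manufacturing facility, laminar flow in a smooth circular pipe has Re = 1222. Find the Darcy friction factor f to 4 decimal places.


f = 64 / Re
f = 64 / 1222
f = 0.0524


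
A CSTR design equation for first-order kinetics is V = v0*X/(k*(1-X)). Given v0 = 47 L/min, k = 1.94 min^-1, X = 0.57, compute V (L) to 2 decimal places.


V = v0 * X / (k * (1 - X))
V = 47 * 0.57 / (1.94 * (1 - 0.57))
V = 26.79 / (1.94 * 0.43)
V = 26.79 / 0.8342
V = 32.11 L


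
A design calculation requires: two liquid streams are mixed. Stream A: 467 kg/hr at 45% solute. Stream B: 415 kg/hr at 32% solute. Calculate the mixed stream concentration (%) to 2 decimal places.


Mass balance on solute: F1*x1 + F2*x2 = F3*x3
F3 = F1 + F2 = 467 + 415 = 882 kg/hr
x3 = (F1*x1 + F2*x2)/F3
x3 = (467*0.45 + 415*0.32) / 882
x3 = 38.88%


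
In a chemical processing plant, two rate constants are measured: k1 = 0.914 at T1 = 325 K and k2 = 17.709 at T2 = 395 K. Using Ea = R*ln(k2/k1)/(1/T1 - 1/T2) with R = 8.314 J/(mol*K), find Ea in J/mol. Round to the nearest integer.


Ea = R * ln(k2/k1) / (1/T1 - 1/T2)
ln(k2/k1) = ln(17.709/0.914) = 2.9639977
1/T1 - 1/T2 = 1/325 - 1/395 = 0.000545277507
Ea = 8.314 * 2.9639977 / 0.000545277507
Ea = 45193 J/mol


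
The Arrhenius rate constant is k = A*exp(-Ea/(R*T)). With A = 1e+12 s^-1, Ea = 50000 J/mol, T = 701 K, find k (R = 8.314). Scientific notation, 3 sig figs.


k = A * exp(-Ea/(R*T))
k = 1e+12 * exp(-50000 / (8.314 * 701))
k = 1e+12 * exp(-8.579105)
k = 1.88e+08


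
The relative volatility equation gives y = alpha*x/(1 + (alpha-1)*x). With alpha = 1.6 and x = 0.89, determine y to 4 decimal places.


y = alpha*x / (1 + (alpha-1)*x)
y = 1.6*0.89 / (1 + (1.6-1)*0.89)
y = 1.424 / (1 + 0.534)
y = 1.424 / 1.534
y = 0.9283


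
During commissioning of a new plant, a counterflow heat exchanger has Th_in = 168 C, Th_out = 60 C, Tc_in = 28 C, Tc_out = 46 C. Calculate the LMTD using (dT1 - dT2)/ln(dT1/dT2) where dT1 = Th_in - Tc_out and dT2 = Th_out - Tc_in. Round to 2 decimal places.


dT1 = Th_in - Tc_out = 168 - 46 = 122
dT2 = Th_out - Tc_in = 60 - 28 = 32
LMTD = (dT1 - dT2) / ln(dT1/dT2)
LMTD = (122 - 32) / ln(122/32)
LMTD = 67.25 K


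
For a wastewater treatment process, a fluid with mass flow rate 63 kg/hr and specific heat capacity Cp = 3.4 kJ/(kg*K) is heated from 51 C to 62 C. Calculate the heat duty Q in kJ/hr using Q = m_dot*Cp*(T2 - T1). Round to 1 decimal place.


Q = m_dot * Cp * (T2 - T1)
Q = 63 * 3.4 * (62 - 51)
Q = 63 * 3.4 * 11
Q = 2356.2 kJ/hr


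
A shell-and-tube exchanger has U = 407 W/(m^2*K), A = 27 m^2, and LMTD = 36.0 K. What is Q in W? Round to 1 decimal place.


Q = U * A * LMTD
Q = 407 * 27 * 36.0
Q = 395604.0 W


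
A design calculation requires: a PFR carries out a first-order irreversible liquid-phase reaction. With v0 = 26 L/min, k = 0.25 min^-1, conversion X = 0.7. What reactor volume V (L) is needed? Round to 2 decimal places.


V = (v0/k) * ln(1/(1-X))
V = (26/0.25) * ln(1/(1-0.7))
V = 104.0 * ln(3.333333)
V = 104.0 * 1.203973
V = 125.21 L


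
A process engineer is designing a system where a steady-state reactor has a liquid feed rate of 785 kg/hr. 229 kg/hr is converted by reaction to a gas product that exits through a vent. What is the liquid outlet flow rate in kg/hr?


Steady-state mass balance on the main outlet: F_out = F_in - F_removed
F_out = 785 - 229
F_out = 556 kg/hr


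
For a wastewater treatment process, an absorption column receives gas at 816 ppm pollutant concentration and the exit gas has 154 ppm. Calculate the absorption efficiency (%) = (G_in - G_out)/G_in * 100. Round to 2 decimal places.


Efficiency = (G_in - G_out) / G_in * 100%
Efficiency = (816 - 154) / 816 * 100
Efficiency = 662 / 816 * 100
Efficiency = 81.13%


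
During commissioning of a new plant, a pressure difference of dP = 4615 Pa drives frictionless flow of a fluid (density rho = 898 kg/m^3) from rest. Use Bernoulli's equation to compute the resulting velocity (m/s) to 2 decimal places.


v = sqrt(2*dP/rho)
v = sqrt(2*4615/898)
v = sqrt(10.278396)
v = 3.21 m/s


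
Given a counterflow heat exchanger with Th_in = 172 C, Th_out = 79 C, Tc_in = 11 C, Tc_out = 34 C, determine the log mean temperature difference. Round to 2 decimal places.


dT1 = Th_in - Tc_out = 172 - 34 = 138
dT2 = Th_out - Tc_in = 79 - 11 = 68
LMTD = (dT1 - dT2) / ln(dT1/dT2)
LMTD = (138 - 68) / ln(138/68)
LMTD = 98.91 K


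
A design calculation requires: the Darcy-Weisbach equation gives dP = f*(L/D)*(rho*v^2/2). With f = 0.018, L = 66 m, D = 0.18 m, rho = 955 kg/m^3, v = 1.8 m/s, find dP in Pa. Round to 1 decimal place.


dP = f * (L/D) * (rho*v^2/2)
dP = 0.018 * (66/0.18) * (955*1.8^2/2)
L/D = 366.66666667
rho*v^2/2 = 955*3.24/2 = 1547.1
dP = 0.018 * 366.66666667 * 1547.1
dP = 10210.9 Pa
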